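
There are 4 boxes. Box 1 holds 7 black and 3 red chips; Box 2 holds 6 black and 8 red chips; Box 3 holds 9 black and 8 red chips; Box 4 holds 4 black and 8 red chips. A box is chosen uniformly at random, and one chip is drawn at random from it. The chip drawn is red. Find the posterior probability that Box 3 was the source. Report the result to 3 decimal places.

Posterior probability ≈ 0.234

Tabulate prior·likelihood by source: [1] prior 0.25, lik 0.3, product 0.07500; [2] prior 0.25, lik 0.5714, product 0.1429; [3] prior 0.25, lik 0.4706, product 0.1176; [4] prior 0.25, lik 0.6667, product 0.1667.
Normalizing constant = 0.50217; the posterior for Box 3 is its product over the sum, 0.1176/0.50217 = 0.234.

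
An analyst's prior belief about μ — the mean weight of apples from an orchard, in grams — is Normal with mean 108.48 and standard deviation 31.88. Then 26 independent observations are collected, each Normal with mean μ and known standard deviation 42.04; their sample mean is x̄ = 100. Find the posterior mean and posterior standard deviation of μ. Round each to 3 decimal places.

Posterior mean ≈ 100.532; posterior SD ≈ 7.982

With known σ, the Normal prior is conjugate. Weight on the data is w = (n/σ²)/(n/σ² + 1/τ₀²) = 0.0147112/(0.0147112+0.00098393) = 0.93731.
Posterior mean = w·x̄ + (1−w)·μ₀ = 0.93731·100 + 0.062690·108.48 = 100.532. Posterior variance = 1/(0.0147112+0.00098393) = 63.7141, so SD = 7.982.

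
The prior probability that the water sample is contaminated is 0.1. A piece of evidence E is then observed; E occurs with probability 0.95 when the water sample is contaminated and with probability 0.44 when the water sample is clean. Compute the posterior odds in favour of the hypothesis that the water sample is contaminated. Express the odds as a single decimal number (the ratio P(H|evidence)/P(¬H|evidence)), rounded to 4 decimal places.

Prior odds = 0.1/(1−0.1) = 0.11111.
Likelihood ratio for E = 0.95/0.44 = 2.1591.
Posterior odds = prior odds × LR = 0.23990.

Posterior odds ≈ 0.2399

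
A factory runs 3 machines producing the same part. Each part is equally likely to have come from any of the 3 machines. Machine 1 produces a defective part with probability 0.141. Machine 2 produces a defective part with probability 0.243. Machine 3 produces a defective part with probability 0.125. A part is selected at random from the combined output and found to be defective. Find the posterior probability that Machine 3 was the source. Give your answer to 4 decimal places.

Posterior probability ≈ 0.2456

P(defective|M1) = 0.141; P(defective|M2) = 0.243; P(defective|M3) = 0.125.
Prior × likelihood for each source: 0.333333·0.141=0.04700, 0.333333·0.243=0.08100, 0.333333·0.125=0.04167. Summing gives P(defective) = 0.16967.
P(Machine 3 | defective) = 0.04167 / 0.16967 = 0.2456.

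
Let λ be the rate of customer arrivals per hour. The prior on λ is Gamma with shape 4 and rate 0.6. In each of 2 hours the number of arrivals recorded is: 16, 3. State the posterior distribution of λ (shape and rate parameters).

Posterior: Gamma(shape=23, rate=2.6)

The Poisson likelihood adds the total count to the shape and the number of exposure periods to the rate. Here ∑xᵢ = 19 and n = 2, so shape 4→23 and rate 0.6→2.6.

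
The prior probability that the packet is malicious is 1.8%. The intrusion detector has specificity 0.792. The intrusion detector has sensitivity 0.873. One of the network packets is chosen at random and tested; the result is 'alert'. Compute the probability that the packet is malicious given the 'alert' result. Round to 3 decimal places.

Write H for 'the packet is malicious'. Prior odds H:¬H = 0.018/0.982 = 0.018330. For the 'alert' outcome, the likelihood ratio is 0.873/0.208 = 4.1971.
Posterior odds = 0.018330 × 4.1971 = 0.076933, so P(H|E) = 0.076933/(1+0.076933) = 0.071.

P(H | E) ≈ 0.071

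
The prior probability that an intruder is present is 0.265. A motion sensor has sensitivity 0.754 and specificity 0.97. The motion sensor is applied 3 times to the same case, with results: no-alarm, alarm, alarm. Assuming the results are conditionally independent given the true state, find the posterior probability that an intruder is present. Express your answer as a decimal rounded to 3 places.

Posterior P(H) ≈ 0.983

With H the event that an intruder is present, the joint likelihood of the observed sequence is P(data|H) = 0.246·0.754·0.754 = 0.13985 and P(data|¬H) = 0.97·0.03·0.03 = 0.00087300.
Bayes: P(H|data) = 0.265·0.13985 / (0.265·0.13985 + 0.735·0.00087300) = 0.037062/0.037703 = 0.9830.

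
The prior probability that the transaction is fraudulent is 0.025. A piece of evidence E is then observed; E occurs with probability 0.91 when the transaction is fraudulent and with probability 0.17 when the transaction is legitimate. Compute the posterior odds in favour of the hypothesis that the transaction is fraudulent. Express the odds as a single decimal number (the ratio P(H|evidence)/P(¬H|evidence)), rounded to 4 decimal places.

Prior odds = 0.025/(1−0.025) = 0.025641. In log-odds, ln(0.025641) = -3.6636.
Add log likelihood ratio: ln(5.3529) = 1.6776.
Posterior log-odds = -1.9859, so posterior odds = exp(-1.9859) = 0.13725.

Posterior odds ≈ 0.1373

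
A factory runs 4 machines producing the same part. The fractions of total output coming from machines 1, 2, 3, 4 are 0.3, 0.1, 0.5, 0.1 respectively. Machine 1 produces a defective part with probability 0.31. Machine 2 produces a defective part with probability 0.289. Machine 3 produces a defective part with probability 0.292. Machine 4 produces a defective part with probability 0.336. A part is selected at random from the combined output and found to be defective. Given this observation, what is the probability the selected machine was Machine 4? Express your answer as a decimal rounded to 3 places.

Posterior probability ≈ 0.111

Tabulate prior·likelihood by source: [1] prior 0.3, lik 0.31, product 0.09300; [2] prior 0.1, lik 0.289, product 0.02890; [3] prior 0.5, lik 0.292, product 0.1460; [4] prior 0.1, lik 0.336, product 0.03360.
Normalizing constant = 0.30150; the posterior for Machine 4 is its product over the sum, 0.03360/0.30150 = 0.111.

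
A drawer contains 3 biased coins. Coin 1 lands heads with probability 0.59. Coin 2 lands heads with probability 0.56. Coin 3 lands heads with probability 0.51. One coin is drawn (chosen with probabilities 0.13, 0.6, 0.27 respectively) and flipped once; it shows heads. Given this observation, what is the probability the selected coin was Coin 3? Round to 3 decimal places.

Posterior probability ≈ 0.250

Tabulate prior·likelihood by source: [1] prior 0.13, lik 0.59, product 0.07670; [2] prior 0.6, lik 0.56, product 0.3360; [3] prior 0.27, lik 0.51, product 0.1377.
Normalizing constant = 0.55040; the posterior for Coin 3 is its product over the sum, 0.1377/0.55040 = 0.250.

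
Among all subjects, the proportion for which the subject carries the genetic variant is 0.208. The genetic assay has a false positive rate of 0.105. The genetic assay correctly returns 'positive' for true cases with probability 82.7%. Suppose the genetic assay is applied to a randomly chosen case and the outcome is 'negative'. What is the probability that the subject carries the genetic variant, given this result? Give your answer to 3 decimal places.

Let H be the event that the subject carries the genetic variant. P(H) = 0.208, so P(¬H) = 0.792. With E the 'negative' result, P(E|H) = 0.173 and P(E|¬H) = 0.895.
P(E) = 0.173·0.208 + 0.895·0.792 = 0.035984 + 0.70884 = 0.74482.
By Bayes' theorem, P(H|E) = 0.035984 / 0.74482 = 0.048.

P(H | E) ≈ 0.048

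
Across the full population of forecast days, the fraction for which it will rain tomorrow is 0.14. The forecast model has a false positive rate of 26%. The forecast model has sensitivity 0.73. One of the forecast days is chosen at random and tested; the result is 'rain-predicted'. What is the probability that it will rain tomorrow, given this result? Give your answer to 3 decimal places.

Write H for 'it will rain tomorrow'. Prior odds H:¬H = 0.14/0.86 = 0.16279. For the 'rain-predicted' outcome, the likelihood ratio is 0.73/0.26 = 2.8077.
Posterior odds = 0.16279 × 2.8077 = 0.45707, so P(H|E) = 0.45707/(1+0.45707) = 0.314.

P(H | E) ≈ 0.314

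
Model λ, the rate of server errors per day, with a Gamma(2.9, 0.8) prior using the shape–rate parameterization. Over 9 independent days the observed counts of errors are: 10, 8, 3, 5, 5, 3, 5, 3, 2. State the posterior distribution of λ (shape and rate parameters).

Total count ∑xᵢ = 44 over n = 9 days.
Gamma is conjugate to the Poisson likelihood: posterior is Gamma(shape = 2.9+44 = 46.9, rate = 0.8+9 = 9.8).

Posterior: Gamma(shape=46.9, rate=9.8)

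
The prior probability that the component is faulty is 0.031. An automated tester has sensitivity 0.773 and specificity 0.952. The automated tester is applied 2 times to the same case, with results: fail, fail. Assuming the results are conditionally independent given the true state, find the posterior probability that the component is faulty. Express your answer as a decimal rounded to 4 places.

Let H be the event that the component is faulty; start with P(H) = 0.031. P('fail'|H) = 0.773, P('fail'|¬H) = 0.048.
Update on result 1 ('fail'): P(H) ← 0.773·0.0310 / (0.773·0.0310 + 0.048·0.9690) = 0.023963/0.070475 = 0.3400.
Update on result 2 ('fail'): P(H) ← 0.773·0.3400 / (0.773·0.3400 + 0.048·0.6600) = 0.26284/0.29452 = 0.8924.

Posterior P(H) ≈ 0.8924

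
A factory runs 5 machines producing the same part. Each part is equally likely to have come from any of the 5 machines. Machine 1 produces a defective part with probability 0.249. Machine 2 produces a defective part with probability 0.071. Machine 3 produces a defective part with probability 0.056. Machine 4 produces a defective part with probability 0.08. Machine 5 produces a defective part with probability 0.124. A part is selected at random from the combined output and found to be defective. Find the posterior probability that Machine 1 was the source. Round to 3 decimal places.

P(defective|M1) = 0.249; P(defective|M2) = 0.071; P(defective|M3) = 0.056; P(defective|M4) = 0.08; P(defective|M5) = 0.124.
Prior × likelihood for each source: 0.2·0.249=0.04980, 0.2·0.071=0.01420, 0.2·0.056=0.01120, 0.2·0.08=0.01600, 0.2·0.124=0.02480. Summing gives P(defective) = 0.11600.
P(Machine 1 | defective) = 0.04980 / 0.11600 = 0.429.

Posterior probability ≈ 0.429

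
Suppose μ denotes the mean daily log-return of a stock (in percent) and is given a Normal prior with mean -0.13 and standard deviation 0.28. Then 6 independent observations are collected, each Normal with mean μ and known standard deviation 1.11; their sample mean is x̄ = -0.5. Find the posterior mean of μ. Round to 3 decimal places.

Posterior mean ≈ -0.232

With known σ, the Normal prior is conjugate. Weight on the data is w = (n/σ²)/(n/σ² + 1/τ₀²) = 4.86973/(4.86973+12.7551) = 0.27630.
Posterior mean = w·x̄ + (1−w)·μ₀ = 0.27630·-0.5 + 0.72370·-0.13 = -0.232.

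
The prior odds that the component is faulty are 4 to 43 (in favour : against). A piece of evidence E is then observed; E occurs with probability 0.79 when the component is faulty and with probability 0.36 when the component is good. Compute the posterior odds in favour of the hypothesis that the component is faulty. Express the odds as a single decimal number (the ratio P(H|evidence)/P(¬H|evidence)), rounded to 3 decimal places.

Prior odds = 4/43 = 0.093023. In log-odds, ln(0.093023) = -2.3749.
Add log likelihood ratio: ln(2.1944) = 0.78593.
Posterior log-odds = -1.5890, so posterior odds = exp(-1.5890) = 0.20413.

Posterior odds ≈ 0.204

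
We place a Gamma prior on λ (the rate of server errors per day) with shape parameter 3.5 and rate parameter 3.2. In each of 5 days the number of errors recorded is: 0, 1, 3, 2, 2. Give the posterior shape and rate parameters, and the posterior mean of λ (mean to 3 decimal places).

Posterior: Gamma(shape=11.5, rate=8.2); mean ≈ 1.402

Total count ∑xᵢ = 8 over n = 5 days.
Gamma is conjugate to the Poisson likelihood: posterior is Gamma(shape = 3.5+8 = 11.5, rate = 3.2+5 = 8.2).
Posterior mean = shape/rate = 11.5/8.2 = 1.402.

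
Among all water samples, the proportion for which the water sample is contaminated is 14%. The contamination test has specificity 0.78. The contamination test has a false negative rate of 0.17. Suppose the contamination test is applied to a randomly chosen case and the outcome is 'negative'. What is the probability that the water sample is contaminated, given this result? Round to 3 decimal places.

Write H for 'the water sample is contaminated'. Prior odds H:¬H = 0.14/0.86 = 0.16279. For the 'negative' outcome, the likelihood ratio is 0.17/0.78 = 0.21795.
Posterior odds = 0.16279 × 0.21795 = 0.035480, so P(H|E) = 0.035480/(1+0.035480) = 0.034.

P(H | E) ≈ 0.034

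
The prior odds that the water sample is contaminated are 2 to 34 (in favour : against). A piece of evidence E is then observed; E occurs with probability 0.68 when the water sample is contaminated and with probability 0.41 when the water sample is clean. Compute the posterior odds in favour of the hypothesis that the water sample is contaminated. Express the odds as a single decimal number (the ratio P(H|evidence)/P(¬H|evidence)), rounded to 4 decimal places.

Posterior odds ≈ 0.0976

Prior odds = 2/34 = 0.058824. In log-odds, ln(0.058824) = -2.8332.
Add log likelihood ratio: ln(1.6585) = 0.50594.
Posterior log-odds = -2.3273, so posterior odds = exp(-2.3273) = 0.097561.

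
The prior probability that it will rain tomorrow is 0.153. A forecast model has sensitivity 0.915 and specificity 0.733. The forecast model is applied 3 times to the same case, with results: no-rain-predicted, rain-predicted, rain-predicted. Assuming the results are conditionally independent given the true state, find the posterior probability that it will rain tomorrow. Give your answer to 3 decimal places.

Posterior P(H) ≈ 0.197

With H the event that it will rain tomorrow, the joint likelihood of the observed sequence is P(data|H) = 0.085·0.915·0.915 = 0.071164 and P(data|¬H) = 0.733·0.267·0.267 = 0.052255.
Bayes: P(H|data) = 0.153·0.071164 / (0.153·0.071164 + 0.847·0.052255) = 0.010888/0.055148 = 0.1974.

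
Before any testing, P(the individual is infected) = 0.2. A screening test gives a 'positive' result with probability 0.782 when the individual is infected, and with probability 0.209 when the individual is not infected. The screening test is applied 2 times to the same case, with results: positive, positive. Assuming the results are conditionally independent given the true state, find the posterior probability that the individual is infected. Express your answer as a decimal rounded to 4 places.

Let H be the event that the individual is infected; start with P(H) = 0.2. P('positive'|H) = 0.782, P('positive'|¬H) = 0.209.
Update on result 1 ('positive'): P(H) ← 0.782·0.2000 / (0.782·0.2000 + 0.209·0.8000) = 0.15640/0.32360 = 0.4833.
Update on result 2 ('positive'): P(H) ← 0.782·0.4833 / (0.782·0.4833 + 0.209·0.5167) = 0.37795/0.48594 = 0.7778.

Posterior P(H) ≈ 0.7778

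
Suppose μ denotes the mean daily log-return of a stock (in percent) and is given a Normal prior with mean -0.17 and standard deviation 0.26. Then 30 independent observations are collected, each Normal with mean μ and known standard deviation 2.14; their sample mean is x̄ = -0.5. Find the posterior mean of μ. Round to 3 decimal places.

Posterior mean ≈ -0.271

With known σ, the Normal prior is conjugate. Weight on the data is w = (n/σ²)/(n/σ² + 1/τ₀²) = 6.55079/(6.55079+14.7929) = 0.30692.
Posterior mean = w·x̄ + (1−w)·μ₀ = 0.30692·-0.5 + 0.69308·-0.17 = -0.271.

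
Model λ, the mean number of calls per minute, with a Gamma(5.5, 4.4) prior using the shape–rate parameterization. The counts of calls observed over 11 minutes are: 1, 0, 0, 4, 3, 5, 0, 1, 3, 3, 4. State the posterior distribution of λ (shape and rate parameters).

The Poisson likelihood adds the total count to the shape and the number of exposure periods to the rate. Here ∑xᵢ = 24 and n = 11, so shape 5.5→29.5 and rate 4.4→15.4.

Posterior: Gamma(shape=29.5, rate=15.4)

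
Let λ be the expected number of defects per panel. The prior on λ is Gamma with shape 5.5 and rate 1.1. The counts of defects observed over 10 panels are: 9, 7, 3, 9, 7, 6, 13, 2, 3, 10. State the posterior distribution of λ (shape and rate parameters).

The Poisson likelihood adds the total count to the shape and the number of exposure periods to the rate. Here ∑xᵢ = 69 and n = 10, so shape 5.5→74.5 and rate 1.1→11.1.

Posterior: Gamma(shape=74.5, rate=11.1)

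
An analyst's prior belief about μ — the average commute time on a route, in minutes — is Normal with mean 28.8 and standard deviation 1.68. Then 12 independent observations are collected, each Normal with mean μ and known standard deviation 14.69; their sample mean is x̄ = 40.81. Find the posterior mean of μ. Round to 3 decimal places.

Prior precision 1/τ₀² = 1/1.68² = 0.354308; data precision n/σ² = 12/14.69² = 0.0556080.
Posterior precision = 0.354308 + 0.0556080 = 0.409916.
Posterior mean = (0.354308·28.8 + 0.0556080·40.81) / 0.409916 = 30.429.

Posterior mean ≈ 30.429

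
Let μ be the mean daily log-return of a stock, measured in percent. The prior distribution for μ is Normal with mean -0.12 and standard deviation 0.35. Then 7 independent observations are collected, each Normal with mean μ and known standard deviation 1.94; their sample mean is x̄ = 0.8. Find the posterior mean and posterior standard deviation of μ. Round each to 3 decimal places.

With known σ, the Normal prior is conjugate. Weight on the data is w = (n/σ²)/(n/σ² + 1/τ₀²) = 1.85992/(1.85992+8.16327) = 0.18556.
Posterior mean = w·x̄ + (1−w)·μ₀ = 0.18556·0.8 + 0.81444·-0.12 = 0.051. Posterior variance = 1/(1.85992+8.16327) = 0.0997687, so SD = 0.316.

Posterior mean ≈ 0.051; posterior SD ≈ 0.316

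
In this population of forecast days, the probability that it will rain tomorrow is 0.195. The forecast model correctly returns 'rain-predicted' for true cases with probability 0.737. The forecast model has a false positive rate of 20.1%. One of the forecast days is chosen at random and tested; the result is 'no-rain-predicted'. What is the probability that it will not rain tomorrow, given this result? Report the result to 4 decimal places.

P(¬H | E) ≈ 0.9262

Let H be the event that it will rain tomorrow. P(H) = 0.195, so P(¬H) = 0.805. With E the 'no-rain-predicted' result, P(E|H) = 0.263 and P(E|¬H) = 0.799.
P(E) = 0.263·0.195 + 0.799·0.805 = 0.051285 + 0.64319 = 0.69448.
By Bayes' theorem, P(H|E) = 0.051285 / 0.69448 = 0.0738. Hence P(¬H|E) = 1 − 0.0738 = 0.9262.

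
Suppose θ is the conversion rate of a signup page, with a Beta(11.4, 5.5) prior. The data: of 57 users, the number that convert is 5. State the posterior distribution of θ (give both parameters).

Posterior: Beta(16.4, 57.5)

Observing 5 successes and 52 failures updates Beta(11.4, 5.5) by adding the success and failure counts to the two shape parameters: α = 11.4+5 = 16.4, β = 5.5+52 = 57.5.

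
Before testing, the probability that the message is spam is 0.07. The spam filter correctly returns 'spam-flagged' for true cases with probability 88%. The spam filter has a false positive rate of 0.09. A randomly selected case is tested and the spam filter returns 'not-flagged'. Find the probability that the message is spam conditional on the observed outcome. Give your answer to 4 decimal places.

P(H | E) ≈ 0.0098

Write H for 'the message is spam'. Prior odds H:¬H = 0.07/0.93 = 0.075269. For the 'not-flagged' outcome, the likelihood ratio is 0.12/0.91 = 0.13187.
Posterior odds = 0.075269 × 0.13187 = 0.0099256, so P(H|E) = 0.0099256/(1+0.0099256) = 0.0098.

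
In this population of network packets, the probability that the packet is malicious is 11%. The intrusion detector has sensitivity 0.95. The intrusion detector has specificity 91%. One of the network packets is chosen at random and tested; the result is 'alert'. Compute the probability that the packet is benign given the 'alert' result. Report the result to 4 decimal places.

Write H for 'the packet is malicious'. Prior odds H:¬H = 0.11/0.89 = 0.12360. For the 'alert' outcome, the likelihood ratio is 0.95/0.09 = 10.556.
Posterior odds = 0.12360 × 10.556 = 1.3046, so P(H|E) = 1.3046/(1+1.3046) = 0.5661. Then P(¬H|E) = 1 − 0.5661 = 0.4339.

P(¬H | E) ≈ 0.4339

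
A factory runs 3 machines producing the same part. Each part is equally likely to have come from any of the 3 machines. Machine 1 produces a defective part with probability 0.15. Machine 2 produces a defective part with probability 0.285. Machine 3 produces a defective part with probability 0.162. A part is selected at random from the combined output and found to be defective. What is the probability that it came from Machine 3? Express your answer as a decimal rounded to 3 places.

Tabulate prior·likelihood by source: [1] prior 0.333333, lik 0.15, product 0.05000; [2] prior 0.333333, lik 0.285, product 0.09500; [3] prior 0.333333, lik 0.162, product 0.05400.
Normalizing constant = 0.19900; the posterior for Machine 3 is its product over the sum, 0.05400/0.19900 = 0.271.

Posterior probability ≈ 0.271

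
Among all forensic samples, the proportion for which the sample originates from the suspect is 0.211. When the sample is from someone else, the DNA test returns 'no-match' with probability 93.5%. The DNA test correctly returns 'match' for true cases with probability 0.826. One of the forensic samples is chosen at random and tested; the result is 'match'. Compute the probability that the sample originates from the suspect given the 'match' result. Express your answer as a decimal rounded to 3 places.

Write H for 'the sample originates from the suspect'. Prior odds H:¬H = 0.211/0.789 = 0.26743. For the 'match' outcome, the likelihood ratio is 0.826/0.065 = 12.708.
Posterior odds = 0.26743 × 12.708 = 3.3984, so P(H|E) = 3.3984/(1+3.3984) = 0.773.

P(H | E) ≈ 0.773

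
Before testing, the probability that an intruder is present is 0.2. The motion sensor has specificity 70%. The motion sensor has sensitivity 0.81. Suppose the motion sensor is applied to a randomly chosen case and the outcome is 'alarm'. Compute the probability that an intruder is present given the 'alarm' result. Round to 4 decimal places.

P(H | E) ≈ 0.4030

Let H be the event that an intruder is present. P(H) = 0.2, so P(¬H) = 0.8. With E the 'alarm' result, P(E|H) = 0.81 and P(E|¬H) = 0.3.
P(E) = 0.81·0.2 + 0.3·0.8 = 0.16200 + 0.24000 = 0.40200.
By Bayes' theorem, P(H|E) = 0.16200 / 0.40200 = 0.4030.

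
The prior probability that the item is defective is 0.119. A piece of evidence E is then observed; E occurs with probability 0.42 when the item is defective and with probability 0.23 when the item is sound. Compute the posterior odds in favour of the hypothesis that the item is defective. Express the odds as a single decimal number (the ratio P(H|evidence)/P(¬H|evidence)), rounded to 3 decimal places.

Posterior odds ≈ 0.247

Prior odds = 0.119/(1−0.119) = 0.13507.
Likelihood ratio for E = 0.42/0.23 = 1.8261.
Posterior odds = prior odds × LR = 0.24666.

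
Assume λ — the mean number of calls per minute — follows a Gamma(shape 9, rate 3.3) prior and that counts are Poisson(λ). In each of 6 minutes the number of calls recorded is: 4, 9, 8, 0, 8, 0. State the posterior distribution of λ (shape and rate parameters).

Posterior: Gamma(shape=38, rate=9.3)

Total count ∑xᵢ = 29 over n = 6 minutes.
Gamma is conjugate to the Poisson likelihood: posterior is Gamma(shape = 9+29 = 38, rate = 3.3+6 = 9.3).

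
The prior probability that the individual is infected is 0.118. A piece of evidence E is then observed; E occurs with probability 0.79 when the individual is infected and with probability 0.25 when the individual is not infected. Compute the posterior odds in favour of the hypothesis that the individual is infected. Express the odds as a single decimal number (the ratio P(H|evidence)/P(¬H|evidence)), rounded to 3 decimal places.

Posterior odds ≈ 0.423

Prior odds = 0.118/(1−0.118) = 0.13379.
Likelihood ratio for E = 0.79/0.25 = 3.1600.
Posterior odds = prior odds × LR = 0.42277.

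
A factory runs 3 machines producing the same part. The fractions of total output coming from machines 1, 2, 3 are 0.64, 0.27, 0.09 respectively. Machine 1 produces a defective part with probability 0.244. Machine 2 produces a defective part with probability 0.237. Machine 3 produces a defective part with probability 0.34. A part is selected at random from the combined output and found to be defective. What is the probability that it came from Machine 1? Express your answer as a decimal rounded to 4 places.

P(defective|M1) = 0.244; P(defective|M2) = 0.237; P(defective|M3) = 0.34.
Prior × likelihood for each source: 0.64·0.244=0.1562, 0.27·0.237=0.06399, 0.09·0.34=0.03060. Summing gives P(defective) = 0.25075.
P(Machine 1 | defective) = 0.1562 / 0.25075 = 0.6228.

Posterior probability ≈ 0.6228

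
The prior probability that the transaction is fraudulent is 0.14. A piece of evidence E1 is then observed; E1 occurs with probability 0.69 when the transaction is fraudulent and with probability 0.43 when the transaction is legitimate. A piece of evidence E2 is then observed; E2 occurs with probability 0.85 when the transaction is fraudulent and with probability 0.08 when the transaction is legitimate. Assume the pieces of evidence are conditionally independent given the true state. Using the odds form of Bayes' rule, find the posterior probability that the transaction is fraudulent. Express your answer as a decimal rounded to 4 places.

Prior odds = 0.14/(1−0.14) = 0.16279.
Likelihood ratio for E1 = 0.69/0.43 = 1.6047.
Likelihood ratio for E2 = 0.85/0.08 = 10.625.
Posterior odds = prior odds × LR₁ × LR₂ = 2.7755.
Posterior probability = odds/(1+odds) = 2.7755/3.7755 = 0.7351.

Posterior probability ≈ 0.7351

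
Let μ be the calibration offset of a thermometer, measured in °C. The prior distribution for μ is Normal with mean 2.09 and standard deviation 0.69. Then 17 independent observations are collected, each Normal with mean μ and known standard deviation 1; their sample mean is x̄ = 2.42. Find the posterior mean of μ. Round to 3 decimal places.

Posterior mean ≈ 2.384

Prior precision 1/τ₀² = 1/0.69² = 2.10040; data precision n/σ² = 17/1² = 17.0000.
Posterior precision = 2.10040 + 17.0000 = 19.1004.
Posterior mean = (2.10040·2.09 + 17.0000·2.42) / 19.1004 = 2.384.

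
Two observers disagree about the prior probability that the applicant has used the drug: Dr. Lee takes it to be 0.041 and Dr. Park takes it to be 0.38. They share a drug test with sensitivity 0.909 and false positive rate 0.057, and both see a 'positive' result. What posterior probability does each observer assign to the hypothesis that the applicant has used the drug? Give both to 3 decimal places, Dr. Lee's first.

P('+'|H) = 0.909, P('+'|¬H) = 0.057.
Dr. Lee: numerator 0.909·0.041 = 0.037269; evidence = 0.037269+0.057·0.959 = 0.091932; posterior = 0.405.
Dr. Park: numerator 0.909·0.38 = 0.34542; evidence = 0.34542+0.057·0.62 = 0.38076; posterior = 0.907.

Dr. Lee: 0.405; Dr. Park: 0.907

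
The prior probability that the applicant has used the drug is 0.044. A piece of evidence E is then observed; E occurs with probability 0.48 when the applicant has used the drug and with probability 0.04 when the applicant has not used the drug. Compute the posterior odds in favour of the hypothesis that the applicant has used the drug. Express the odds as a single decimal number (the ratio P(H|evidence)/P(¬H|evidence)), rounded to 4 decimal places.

Prior odds = 0.044/(1−0.044) = 0.046025.
Likelihood ratio for E = 0.48/0.04 = 12.000.
Posterior odds = prior odds × LR = 0.55230.

Posterior odds ≈ 0.5523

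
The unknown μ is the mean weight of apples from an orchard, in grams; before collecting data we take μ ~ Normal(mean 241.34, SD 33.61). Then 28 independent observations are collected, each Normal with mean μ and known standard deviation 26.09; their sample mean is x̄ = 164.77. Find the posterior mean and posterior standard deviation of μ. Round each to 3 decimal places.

With known σ, the Normal prior is conjugate. Weight on the data is w = (n/σ²)/(n/σ² + 1/τ₀²) = 0.0411348/(0.0411348+0.00088524) = 0.97893.
Posterior mean = w·x̄ + (1−w)·μ₀ = 0.97893·164.77 + 0.021067·241.34 = 166.383. Posterior variance = 1/(0.0411348+0.00088524) = 23.7981, so SD = 4.878.

Posterior mean ≈ 166.383; posterior SD ≈ 4.878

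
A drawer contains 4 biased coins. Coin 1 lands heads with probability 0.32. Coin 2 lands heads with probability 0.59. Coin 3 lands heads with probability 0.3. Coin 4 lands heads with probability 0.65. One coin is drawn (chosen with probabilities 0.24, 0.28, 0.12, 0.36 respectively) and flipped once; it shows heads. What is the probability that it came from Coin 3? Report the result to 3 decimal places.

P(heads|C1) = 0.32; P(heads|C2) = 0.59; P(heads|C3) = 0.3; P(heads|C4) = 0.65.
Prior × likelihood for each source: 0.24·0.32=0.07680, 0.28·0.59=0.1652, 0.12·0.3=0.03600, 0.36·0.65=0.2340. Summing gives P(heads) = 0.51200.
P(Coin 3 | heads) = 0.03600 / 0.51200 = 0.070.

Posterior probability ≈ 0.070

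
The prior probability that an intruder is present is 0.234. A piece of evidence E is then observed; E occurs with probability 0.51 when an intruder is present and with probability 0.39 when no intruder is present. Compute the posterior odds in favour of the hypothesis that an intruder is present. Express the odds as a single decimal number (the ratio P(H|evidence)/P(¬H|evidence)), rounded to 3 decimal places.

Prior odds = 0.234/(1−0.234) = 0.30548. In log-odds, ln(0.30548) = -1.1859.
Add log likelihood ratio: ln(1.3077) = 0.26826.
Posterior log-odds = -0.91760, so posterior odds = exp(-0.91760) = 0.39948.

Posterior odds ≈ 0.399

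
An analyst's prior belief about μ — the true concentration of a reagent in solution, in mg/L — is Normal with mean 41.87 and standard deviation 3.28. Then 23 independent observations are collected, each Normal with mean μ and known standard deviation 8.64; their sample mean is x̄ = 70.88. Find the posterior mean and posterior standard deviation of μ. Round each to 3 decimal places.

Posterior mean ≈ 64.157; posterior SD ≈ 1.579

With known σ, the Normal prior is conjugate. Weight on the data is w = (n/σ²)/(n/σ² + 1/τ₀²) = 0.308106/(0.308106+0.0929506) = 0.76824.
Posterior mean = w·x̄ + (1−w)·μ₀ = 0.76824·70.88 + 0.23176·41.87 = 64.157. Posterior variance = 1/(0.308106+0.0929506) = 2.49341, so SD = 1.579.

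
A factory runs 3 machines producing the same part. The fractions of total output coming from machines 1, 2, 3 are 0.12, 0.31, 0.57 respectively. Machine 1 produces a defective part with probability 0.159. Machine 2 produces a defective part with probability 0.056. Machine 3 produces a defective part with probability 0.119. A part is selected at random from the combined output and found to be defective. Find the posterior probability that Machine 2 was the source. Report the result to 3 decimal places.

Posterior probability ≈ 0.166

P(defective|M1) = 0.159; P(defective|M2) = 0.056; P(defective|M3) = 0.119.
Prior × likelihood for each source: 0.12·0.159=0.01908, 0.31·0.056=0.01736, 0.57·0.119=0.06783. Summing gives P(defective) = 0.10427.
P(Machine 2 | defective) = 0.01736 / 0.10427 = 0.166.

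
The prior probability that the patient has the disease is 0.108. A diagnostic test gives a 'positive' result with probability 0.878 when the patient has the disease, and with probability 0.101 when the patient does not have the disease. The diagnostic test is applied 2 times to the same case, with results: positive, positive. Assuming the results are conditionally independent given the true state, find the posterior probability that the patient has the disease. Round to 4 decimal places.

Posterior P(H) ≈ 0.9015

With H the event that the patient has the disease, the joint likelihood of the observed sequence is P(data|H) = 0.878·0.878 = 0.77088 and P(data|¬H) = 0.101·0.101 = 0.010201.
Bayes: P(H|data) = 0.108·0.77088 / (0.108·0.77088 + 0.892·0.010201) = 0.083255/0.092355 = 0.9015.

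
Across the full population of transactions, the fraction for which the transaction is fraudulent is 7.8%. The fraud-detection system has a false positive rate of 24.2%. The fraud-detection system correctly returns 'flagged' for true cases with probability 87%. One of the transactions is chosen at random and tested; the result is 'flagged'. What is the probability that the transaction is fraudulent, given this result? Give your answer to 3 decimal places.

Let H be the event that the transaction is fraudulent. P(H) = 0.078, so P(¬H) = 0.922. With E the 'flagged' result, P(E|H) = 0.87 and P(E|¬H) = 0.242.
P(E) = 0.87·0.078 + 0.242·0.922 = 0.067860 + 0.22312 = 0.29098.
By Bayes' theorem, P(H|E) = 0.067860 / 0.29098 = 0.233.

P(H | E) ≈ 0.233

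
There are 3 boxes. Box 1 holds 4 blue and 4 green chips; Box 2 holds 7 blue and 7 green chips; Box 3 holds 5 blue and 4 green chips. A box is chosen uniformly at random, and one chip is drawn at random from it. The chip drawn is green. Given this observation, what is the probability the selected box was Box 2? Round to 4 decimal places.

Posterior probability ≈ 0.3462

Tabulate prior·likelihood by source: [1] prior 0.333333, lik 0.5, product 0.1667; [2] prior 0.333333, lik 0.5, product 0.1667; [3] prior 0.333333, lik 0.4444, product 0.1481.
Normalizing constant = 0.48148; the posterior for Box 2 is its product over the sum, 0.1667/0.48148 = 0.3462.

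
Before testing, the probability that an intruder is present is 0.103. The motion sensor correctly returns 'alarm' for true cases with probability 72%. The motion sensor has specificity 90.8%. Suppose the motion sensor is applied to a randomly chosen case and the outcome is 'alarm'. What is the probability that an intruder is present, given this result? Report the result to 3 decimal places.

P(H | E) ≈ 0.473

Write H for 'an intruder is present'. Prior odds H:¬H = 0.103/0.897 = 0.11483. For the 'alarm' outcome, the likelihood ratio is 0.72/0.092 = 7.8261.
Posterior odds = 0.11483 × 7.8261 = 0.89865, so P(H|E) = 0.89865/(1+0.89865) = 0.473.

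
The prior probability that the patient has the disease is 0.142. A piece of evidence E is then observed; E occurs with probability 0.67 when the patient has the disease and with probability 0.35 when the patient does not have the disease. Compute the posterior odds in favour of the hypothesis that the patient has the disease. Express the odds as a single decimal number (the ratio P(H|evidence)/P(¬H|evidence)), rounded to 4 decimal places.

Posterior odds ≈ 0.3168

Prior odds = 0.142/(1−0.142) = 0.16550.
Likelihood ratio for E = 0.67/0.35 = 1.9143.
Posterior odds = prior odds × LR = 0.31682.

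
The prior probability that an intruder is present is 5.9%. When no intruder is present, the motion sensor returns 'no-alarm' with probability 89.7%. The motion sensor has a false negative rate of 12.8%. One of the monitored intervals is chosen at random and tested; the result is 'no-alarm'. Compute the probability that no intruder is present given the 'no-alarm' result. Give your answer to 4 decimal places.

P(¬H | E) ≈ 0.9911

Let H be the event that an intruder is present. P(H) = 0.059, so P(¬H) = 0.941. With E the 'no-alarm' result, P(E|H) = 0.128 and P(E|¬H) = 0.897.
P(E) = 0.128·0.059 + 0.897·0.941 = 0.0075520 + 0.84408 = 0.85163.
By Bayes' theorem, P(H|E) = 0.0075520 / 0.85163 = 0.0089. Hence P(¬H|E) = 1 − 0.0089 = 0.9911.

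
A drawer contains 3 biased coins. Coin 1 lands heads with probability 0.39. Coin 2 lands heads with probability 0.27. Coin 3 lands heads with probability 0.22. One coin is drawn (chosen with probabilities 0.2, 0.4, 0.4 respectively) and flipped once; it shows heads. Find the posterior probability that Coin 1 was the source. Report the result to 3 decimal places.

Tabulate prior·likelihood by source: [1] prior 0.2, lik 0.39, product 0.07800; [2] prior 0.4, lik 0.27, product 0.1080; [3] prior 0.4, lik 0.22, product 0.08800.
Normalizing constant = 0.27400; the posterior for Coin 1 is its product over the sum, 0.07800/0.27400 = 0.285.

Posterior probability ≈ 0.285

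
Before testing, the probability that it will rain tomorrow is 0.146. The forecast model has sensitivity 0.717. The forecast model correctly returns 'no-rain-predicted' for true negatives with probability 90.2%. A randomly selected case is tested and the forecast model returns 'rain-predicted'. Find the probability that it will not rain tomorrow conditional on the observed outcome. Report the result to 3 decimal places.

P(¬H | E) ≈ 0.444

Write H for 'it will rain tomorrow'. Prior odds H:¬H = 0.146/0.854 = 0.17096. For the 'rain-predicted' outcome, the likelihood ratio is 0.717/0.098 = 7.3163.
Posterior odds = 0.17096 × 7.3163 = 1.2508, so P(H|E) = 1.2508/(1+1.2508) = 0.556. Then P(¬H|E) = 1 − 0.556 = 0.444.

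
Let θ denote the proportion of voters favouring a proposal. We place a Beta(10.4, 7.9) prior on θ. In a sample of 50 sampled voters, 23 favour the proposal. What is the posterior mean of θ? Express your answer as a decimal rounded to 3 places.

Posterior mean ≈ 0.489

The binomial likelihood is conjugate to the Beta prior: with 23 successes and 27 failures, the posterior is Beta(10.4+23, 7.9+27) = Beta(33.4, 34.9).
E[θ | data] = 33.4/(33.4+34.9) = 0.489.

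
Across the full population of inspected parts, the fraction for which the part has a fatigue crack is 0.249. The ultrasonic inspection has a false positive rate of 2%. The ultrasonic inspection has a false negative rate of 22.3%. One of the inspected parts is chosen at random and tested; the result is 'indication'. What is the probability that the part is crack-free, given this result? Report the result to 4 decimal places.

Write H for 'the part has a fatigue crack'. Prior odds H:¬H = 0.249/0.751 = 0.33156. For the 'indication' outcome, the likelihood ratio is 0.777/0.02 = 38.850.
Posterior odds = 0.33156 × 38.850 = 12.881, so P(H|E) = 12.881/(1+12.881) = 0.9280. Then P(¬H|E) = 1 − 0.9280 = 0.0720.

P(¬H | E) ≈ 0.0720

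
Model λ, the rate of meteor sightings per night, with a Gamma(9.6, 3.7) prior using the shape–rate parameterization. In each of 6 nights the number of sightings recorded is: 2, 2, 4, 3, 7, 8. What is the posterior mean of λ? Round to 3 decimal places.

Posterior mean ≈ 3.670

Total count ∑xᵢ = 26 over n = 6 nights.
Gamma is conjugate to the Poisson likelihood: posterior is Gamma(shape = 9.6+26 = 35.6, rate = 3.7+6 = 9.7).
Posterior mean = shape/rate = 35.6/9.7 = 3.670.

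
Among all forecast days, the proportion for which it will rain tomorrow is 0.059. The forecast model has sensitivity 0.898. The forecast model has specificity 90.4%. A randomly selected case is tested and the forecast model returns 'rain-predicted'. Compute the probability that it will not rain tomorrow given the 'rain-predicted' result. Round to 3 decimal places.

P(¬H | E) ≈ 0.630

Let H be the event that it will rain tomorrow. P(H) = 0.059, so P(¬H) = 0.941. With E the 'rain-predicted' result, P(E|H) = 0.898 and P(E|¬H) = 0.096.
P(E) = 0.898·0.059 + 0.096·0.941 = 0.052982 + 0.090336 = 0.14332.
By Bayes' theorem, P(H|E) = 0.052982 / 0.14332 = 0.370. Hence P(¬H|E) = 1 − 0.370 = 0.630.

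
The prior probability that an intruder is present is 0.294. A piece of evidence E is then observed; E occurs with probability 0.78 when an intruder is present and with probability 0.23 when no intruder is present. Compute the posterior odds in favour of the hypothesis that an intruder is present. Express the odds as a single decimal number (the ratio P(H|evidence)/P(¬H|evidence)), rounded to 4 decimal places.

Prior odds = 0.294/(1−0.294) = 0.41643. In log-odds, ln(0.41643) = -0.87604.
Add log likelihood ratio: ln(3.3913) = 1.2212.
Posterior log-odds = 0.34518, so posterior odds = exp(0.34518) = 1.4122.

Posterior odds ≈ 1.4122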